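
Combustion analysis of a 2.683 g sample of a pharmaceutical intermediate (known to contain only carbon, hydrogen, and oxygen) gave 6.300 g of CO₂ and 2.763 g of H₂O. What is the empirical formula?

mol C = 6.300 g CO₂ ÷ 44.009 g/mol = 0.14315 mol
mol H = 2 × 2.763 g H₂O ÷ 18.015 g/mol = 0.30674 mol
mass O = 2.683 − (1.7194 + 0.30920) = 0.65440 g → mol O = 0.65440 ÷ 15.999 = 0.040902 mol
Divide by the smallest (0.040902 mol): C 3.500, H 7.499, O 1.000
Multiplying each by 2 gives whole numbers: C 7.00, H 15.00, O 2.00

C7H15O2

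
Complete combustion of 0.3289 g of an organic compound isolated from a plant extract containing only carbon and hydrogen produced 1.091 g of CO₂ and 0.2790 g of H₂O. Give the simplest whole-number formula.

mol C = 1.091 g CO₂ ÷ 44.009 g/mol = 0.024790 mol
mol H = 2 × 0.2790 g H₂O ÷ 18.015 g/mol = 0.030974 mol
Divide by the smallest (0.024790 mol): C 1.000, H 1.249
Multiplying each by 4 gives whole numbers: C 4.00, H 5.00

C4H5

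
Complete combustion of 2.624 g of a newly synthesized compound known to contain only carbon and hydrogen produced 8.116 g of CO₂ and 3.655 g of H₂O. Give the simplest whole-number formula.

mol C = 8.116 g CO₂ ÷ 44.009 g/mol = 0.18442 mol
mol H = 2 × 3.655 g H₂O ÷ 18.015 g/mol = 0.40577 mol
Divide by the smallest (0.18442 mol): C 1.000, H 2.200
Multiplying each by 5 gives whole numbers: C 5.00, H 11.00

C5H11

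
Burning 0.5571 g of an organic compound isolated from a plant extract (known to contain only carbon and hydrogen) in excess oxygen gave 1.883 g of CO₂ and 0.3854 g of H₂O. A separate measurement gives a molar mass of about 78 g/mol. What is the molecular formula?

mol C = 1.883 g CO₂ ÷ 44.009 g/mol = 0.042787 mol
mol H = 2 × 0.3854 g H₂O ÷ 18.015 g/mol = 0.042787 mol
Divide by the smallest (0.042787 mol): C 1.000, H 1.000
Empirical formula: CH
Empirical-formula mass = 13.02 g/mol; 78 ÷ 13.02 ≈ 6, so the molecular formula is C6H6.

C6H6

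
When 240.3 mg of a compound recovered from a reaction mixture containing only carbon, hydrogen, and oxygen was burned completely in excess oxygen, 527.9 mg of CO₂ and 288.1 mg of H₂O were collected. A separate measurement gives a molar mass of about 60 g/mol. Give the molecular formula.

mol C = 0.5279 g CO₂ ÷ 44.009 g/mol = 0.011995 mol
mol H = 2 × 0.2881 g H₂O ÷ 18.015 g/mol = 0.031984 mol
mass O = 0.2403 − (0.14408 + 0.032240) = 0.063984 g → mol O = 0.063984 ÷ 15.999 = 0.0039993 mol
Divide by the smallest (0.0039993 mol): C 2.999, H 7.998, O 1.000
Empirical formula: C3H8O
Empirical-formula mass = 60.10 g/mol; 60 ÷ 60.10 ≈ 1, so the molecular formula is C3H8O.

C3H8O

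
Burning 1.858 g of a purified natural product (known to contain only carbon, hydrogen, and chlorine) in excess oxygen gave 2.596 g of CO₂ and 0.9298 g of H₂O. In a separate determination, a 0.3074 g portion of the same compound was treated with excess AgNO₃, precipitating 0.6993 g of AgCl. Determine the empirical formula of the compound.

mol C = 2.596 g CO₂ ÷ 44.009 g/mol = 0.058988 mol
mol H = 2 × 0.9298 g H₂O ÷ 18.015 g/mol = 0.10323 mol
From the AgCl data: mol Cl per gram of compound = (0.6993 ÷ 143.318) ÷ 0.3074 = 0.015873 mol/g, so in the 1.858 g combustion sample mol Cl = 0.029492 mol
Divide by the smallest (0.029492 mol): C 2.000, H 3.500, Cl 1.000
Multiplying each by 2 gives whole numbers: C 4.00, H 7.00, Cl 2.00

C4H7Cl2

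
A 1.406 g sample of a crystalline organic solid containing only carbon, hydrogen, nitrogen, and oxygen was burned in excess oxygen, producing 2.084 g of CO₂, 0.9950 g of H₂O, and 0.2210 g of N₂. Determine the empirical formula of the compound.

mol C = 2.084 g CO₂ ÷ 44.009 g/mol = 0.047354 mol
mol H = 2 × 0.9950 g H₂O ÷ 18.015 g/mol = 0.11046 mol
mol N = 2 × 0.2210 g N₂ ÷ 28.014 g/mol = 0.015778 mol
mass O = 1.406 − (0.56877 + 0.11135 + 0.22100) = 0.50488 g → mol O = 0.50488 ÷ 15.999 = 0.031557 mol
Divide by the smallest (0.015778 mol): C 3.001, H 7.001, N 1.000, O 2.000

C3H7NO2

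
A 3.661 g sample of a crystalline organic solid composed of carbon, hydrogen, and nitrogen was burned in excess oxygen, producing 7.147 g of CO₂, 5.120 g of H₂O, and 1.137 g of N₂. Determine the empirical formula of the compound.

mol C = 7.147 g CO₂ ÷ 44.009 g/mol = 0.16240 mol
mol H = 2 × 5.120 g H₂O ÷ 18.015 g/mol = 0.56842 mol
mol N = 2 × 1.137 g N₂ ÷ 28.014 g/mol = 0.081174 mol
Divide by the smallest (0.081174 mol): C 2.001, H 7.002, N 1.000

C2H7N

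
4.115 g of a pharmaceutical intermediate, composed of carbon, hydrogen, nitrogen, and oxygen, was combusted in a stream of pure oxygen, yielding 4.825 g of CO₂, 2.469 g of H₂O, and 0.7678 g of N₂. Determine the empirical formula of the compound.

mol C = 4.825 g CO₂ ÷ 44.009 g/mol = 0.10964 mol
mol H = 2 × 2.469 g H₂O ÷ 18.015 g/mol = 0.27410 mol
mol N = 2 × 0.7678 g N₂ ÷ 28.014 g/mol = 0.054815 mol
mass O = 4.115 − (1.3168 + 0.27630 + 0.76780) = 1.7541 g → mol O = 1.7541 ÷ 15.999 = 0.10964 mol
Divide by the smallest (0.054815 mol): C 2.000, H 5.001, N 1.000, O 2.000

C2H5NO2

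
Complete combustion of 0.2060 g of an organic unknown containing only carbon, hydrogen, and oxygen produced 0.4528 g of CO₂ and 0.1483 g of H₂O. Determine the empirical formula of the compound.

mol C = 0.4528 g CO₂ ÷ 44.009 g/mol = 0.010289 mol
mol H = 2 × 0.1483 g H₂O ÷ 18.015 g/mol = 0.016464 mol
mass O = 0.2060 − (0.12358 + 0.016596) = 0.065825 g → mol O = 0.065825 ÷ 15.999 = 0.0041143 mol
Divide by the smallest (0.0041143 mol): C 2.501, H 4.002, O 1.000
Multiplying each by 2 gives whole numbers: C 5.00, H 8.00, O 2.00

C5H8O2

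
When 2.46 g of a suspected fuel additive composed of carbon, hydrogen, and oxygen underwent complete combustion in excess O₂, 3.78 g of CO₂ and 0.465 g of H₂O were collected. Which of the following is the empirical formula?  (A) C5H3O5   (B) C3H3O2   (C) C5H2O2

(A) C5H3O5

mol C = 3.78 g CO₂ ÷ 44.009 g/mol = 0.08589 mol
mol H = 2 × 0.465 g H₂O ÷ 18.015 g/mol = 0.05162 mol
mass O = 2.46 − (1.032 + 0.05204) = 1.376 g → mol O = 1.376 ÷ 15.999 = 0.08603 mol
Divide by the smallest (0.05162 mol): C 1.664, H 1.000, O 1.666
Multiplying each by 3 gives whole numbers: C 4.99, H 3.00, O 5.00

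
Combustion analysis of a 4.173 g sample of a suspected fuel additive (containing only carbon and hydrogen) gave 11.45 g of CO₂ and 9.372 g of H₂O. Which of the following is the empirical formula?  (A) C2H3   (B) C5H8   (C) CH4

mol C = 11.45 g CO₂ ÷ 44.009 g/mol = 0.26017 mol
mol H = 2 × 9.372 g H₂O ÷ 18.015 g/mol = 1.0405 mol
Divide by the smallest (0.26017 mol): C 1.000, H 3.999

(C) CH4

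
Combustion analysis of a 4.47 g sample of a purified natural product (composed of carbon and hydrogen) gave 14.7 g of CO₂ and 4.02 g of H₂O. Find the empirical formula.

C3H4

mol C = 14.7 g CO₂ ÷ 44.009 g/mol = 0.3340 mol
mol H = 2 × 4.02 g H₂O ÷ 18.015 g/mol = 0.4463 mol
Divide by the smallest (0.3340 mol): C 1.000, H 1.336
Multiplying each by 3 gives whole numbers: C 3.00, H 4.01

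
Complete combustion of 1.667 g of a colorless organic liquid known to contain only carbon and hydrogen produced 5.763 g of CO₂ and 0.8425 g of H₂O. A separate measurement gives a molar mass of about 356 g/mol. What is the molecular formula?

mol C = 5.763 g CO₂ ÷ 44.009 g/mol = 0.13095 mol
mol H = 2 × 0.8425 g H₂O ÷ 18.015 g/mol = 0.093533 mol
Divide by the smallest (0.093533 mol): C 1.400, H 1.000
Multiplying each by 5 gives whole numbers: C 7.00, H 5.00
Empirical formula: C7H5
Empirical-formula mass = 89.12 g/mol; 356 ÷ 89.12 ≈ 4, so the molecular formula is C28H20.

C28H20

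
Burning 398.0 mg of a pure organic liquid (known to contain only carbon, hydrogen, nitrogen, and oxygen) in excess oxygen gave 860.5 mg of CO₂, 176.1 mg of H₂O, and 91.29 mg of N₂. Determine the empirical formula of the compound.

mol C = 0.8605 g CO₂ ÷ 44.009 g/mol = 0.019553 mol
mol H = 2 × 0.1761 g H₂O ÷ 18.015 g/mol = 0.019550 mol
mol N = 2 × 0.09129 g N₂ ÷ 28.014 g/mol = 0.0065175 mol
mass O = 0.3980 − (0.23485 + 0.019707 + 0.091290) = 0.052154 g → mol O = 0.052154 ÷ 15.999 = 0.0032598 mol
Divide by the smallest (0.0032598 mol): C 5.998, H 5.997, N 1.999, O 1.000

C6H6N2O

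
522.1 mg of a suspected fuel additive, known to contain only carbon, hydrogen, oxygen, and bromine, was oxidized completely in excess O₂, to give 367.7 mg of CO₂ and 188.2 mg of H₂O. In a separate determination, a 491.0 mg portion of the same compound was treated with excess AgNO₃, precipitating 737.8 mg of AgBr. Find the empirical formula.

mol C = 0.3677 g CO₂ ÷ 44.009 g/mol = 0.0083551 mol
mol H = 2 × 0.1882 g H₂O ÷ 18.015 g/mol = 0.020894 mol
From the AgBr data: mol Br per gram of compound = (0.7378 ÷ 187.772) ÷ 0.4910 = 0.0080025 mol/g, so in the 0.5221 g combustion sample mol Br = 0.0041781 mol
mass O = 0.5221 − (0.10035 + 0.021061 + 0.33385) = 0.066838 g → mol O = 0.066838 ÷ 15.999 = 0.0041776 mol
Divide by the smallest (0.0041776 mol): C 2.000, H 5.001, Br 1.000, O 1.000

C2H5BrO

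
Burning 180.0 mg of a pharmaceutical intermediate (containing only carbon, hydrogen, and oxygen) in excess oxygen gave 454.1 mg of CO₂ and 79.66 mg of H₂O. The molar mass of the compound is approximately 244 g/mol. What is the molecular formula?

mol C = 0.4541 g CO₂ ÷ 44.009 g/mol = 0.010318 mol
mol H = 2 × 0.07966 g H₂O ÷ 18.015 g/mol = 0.0088437 mol
mass O = 0.1800 − (0.12393 + 0.0089145) = 0.047152 g → mol O = 0.047152 ÷ 15.999 = 0.0029472 mol
Divide by the smallest (0.0029472 mol): C 3.501, H 3.001, O 1.000
Multiplying each by 2 gives whole numbers: C 7.00, H 6.00, O 2.00
Empirical formula: C7H6O2
Empirical-formula mass = 122.12 g/mol; 244 ÷ 122.12 ≈ 2, so the molecular formula is C14H12O4.

C14H12O4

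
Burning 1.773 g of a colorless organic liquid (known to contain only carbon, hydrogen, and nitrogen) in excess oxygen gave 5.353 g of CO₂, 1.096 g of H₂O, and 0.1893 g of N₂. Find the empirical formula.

C9H9N

mol C = 5.353 g CO₂ ÷ 44.009 g/mol = 0.12163 mol
mol H = 2 × 1.096 g H₂O ÷ 18.015 g/mol = 0.12168 mol
mol N = 2 × 0.1893 g N₂ ÷ 28.014 g/mol = 0.013515 mol
Divide by the smallest (0.013515 mol): C 9.000, H 9.003, N 1.000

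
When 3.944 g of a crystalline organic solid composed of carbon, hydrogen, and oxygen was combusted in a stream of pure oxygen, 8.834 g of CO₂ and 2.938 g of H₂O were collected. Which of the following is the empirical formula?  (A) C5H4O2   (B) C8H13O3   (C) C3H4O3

mol C = 8.834 g CO₂ ÷ 44.009 g/mol = 0.20073 mol
mol H = 2 × 2.938 g H₂O ÷ 18.015 g/mol = 0.32617 mol
mass O = 3.944 − (2.4110 + 0.32878) = 1.2042 g → mol O = 1.2042 ÷ 15.999 = 0.075269 mol
Divide by the smallest (0.075269 mol): C 2.667, H 4.333, O 1.000
Multiplying each by 3 gives whole numbers: C 8.00, H 13.00, O 3.00

(B) C8H13O3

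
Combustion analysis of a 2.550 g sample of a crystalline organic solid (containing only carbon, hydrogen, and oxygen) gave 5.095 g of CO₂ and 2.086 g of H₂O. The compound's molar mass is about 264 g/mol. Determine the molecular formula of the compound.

mol C = 5.095 g CO₂ ÷ 44.009 g/mol = 0.11577 mol
mol H = 2 × 2.086 g H₂O ÷ 18.015 g/mol = 0.23158 mol
mass O = 2.550 − (1.3905 + 0.23344) = 0.92603 g → mol O = 0.92603 ÷ 15.999 = 0.057880 mol
Divide by the smallest (0.057880 mol): C 2.000, H 4.001, O 1.000
Empirical formula: C2H4O
Empirical-formula mass = 44.05 g/mol; 264 ÷ 44.05 ≈ 6, so the molecular formula is C12H24O6.

C12H24O6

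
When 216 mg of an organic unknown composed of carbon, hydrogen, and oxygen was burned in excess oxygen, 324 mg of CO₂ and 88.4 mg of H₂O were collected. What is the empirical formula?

C3H4O3

mol C = 0.324 g CO₂ ÷ 44.009 g/mol = 0.007362 mol
mol H = 2 × 0.0884 g H₂O ÷ 18.015 g/mol = 0.009814 mol
mass O = 0.216 − (0.08843 + 0.009893) = 0.1177 g → mol O = 0.1177 ÷ 15.999 = 0.007356 mol
Divide by the smallest (0.007356 mol): C 1.001, H 1.334, O 1.000
Multiplying each by 3 gives whole numbers: C 3.00, H 4.00, O 3.00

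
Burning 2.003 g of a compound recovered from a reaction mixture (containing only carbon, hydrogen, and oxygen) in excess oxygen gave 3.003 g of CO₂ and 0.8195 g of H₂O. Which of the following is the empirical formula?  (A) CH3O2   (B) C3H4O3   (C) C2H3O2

mol C = 3.003 g CO₂ ÷ 44.009 g/mol = 0.068236 mol
mol H = 2 × 0.8195 g H₂O ÷ 18.015 g/mol = 0.090980 mol
mass O = 2.003 − (0.81958 + 0.091708) = 1.0917 g → mol O = 1.0917 ÷ 15.999 = 0.068236 mol
Divide by the smallest (0.068236 mol): C 1.000, H 1.333, O 1.000
Multiplying each by 3 gives whole numbers: C 3.00, H 4.00, O 3.00

(B) C3H4O3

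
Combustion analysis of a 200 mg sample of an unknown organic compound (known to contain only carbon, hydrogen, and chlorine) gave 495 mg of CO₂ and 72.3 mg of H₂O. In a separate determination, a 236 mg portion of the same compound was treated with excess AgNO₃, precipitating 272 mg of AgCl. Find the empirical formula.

mol C = 0.495 g CO₂ ÷ 44.009 g/mol = 0.01125 mol
mol H = 2 × 0.0723 g H₂O ÷ 18.015 g/mol = 0.008027 mol
From the AgCl data: mol Cl per gram of compound = (0.272 ÷ 143.318) ÷ 0.236 = 0.008042 mol/g, so in the 0.200 g combustion sample mol Cl = 0.001608 mol
Divide by the smallest (0.001608 mol): C 6.993, H 4.991, Cl 1.000

C7H5Cl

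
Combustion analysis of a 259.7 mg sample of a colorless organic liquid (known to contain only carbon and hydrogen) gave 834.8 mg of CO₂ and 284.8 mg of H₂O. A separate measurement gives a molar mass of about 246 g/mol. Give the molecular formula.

C18H30

mol C = 0.8348 g CO₂ ÷ 44.009 g/mol = 0.018969 mol
mol H = 2 × 0.2848 g H₂O ÷ 18.015 g/mol = 0.031618 mol
Divide by the smallest (0.018969 mol): C 1.000, H 1.667
Multiplying each by 3 gives whole numbers: C 3.00, H 5.00
Empirical formula: C3H5
Empirical-formula mass = 41.07 g/mol; 246 ÷ 41.07 ≈ 6, so the molecular formula is C18H30.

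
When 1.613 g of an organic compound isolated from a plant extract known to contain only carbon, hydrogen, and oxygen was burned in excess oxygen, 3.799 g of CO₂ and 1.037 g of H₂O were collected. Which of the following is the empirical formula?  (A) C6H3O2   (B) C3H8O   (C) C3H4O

(C) C3H4O

mol C = 3.799 g CO₂ ÷ 44.009 g/mol = 0.086323 mol
mol H = 2 × 1.037 g H₂O ÷ 18.015 g/mol = 0.11513 mol
mass O = 1.613 − (1.0368 + 0.11605) = 0.46012 g → mol O = 0.46012 ÷ 15.999 = 0.028760 mol
Divide by the smallest (0.028760 mol): C 3.002, H 4.003, O 1.000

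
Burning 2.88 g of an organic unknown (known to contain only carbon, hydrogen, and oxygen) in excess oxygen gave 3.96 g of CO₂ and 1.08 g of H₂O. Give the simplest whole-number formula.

C6H8O7

mol C = 3.96 g CO₂ ÷ 44.009 g/mol = 0.08998 mol
mol H = 2 × 1.08 g H₂O ÷ 18.015 g/mol = 0.1199 mol
mass O = 2.88 − (1.081 + 0.1209) = 1.678 g → mol O = 1.678 ÷ 15.999 = 0.1049 mol
Divide by the smallest (0.08998 mol): C 1.000, H 1.332, O 1.166
Multiplying each by 6 gives whole numbers: C 6.00, H 7.99, O 7.00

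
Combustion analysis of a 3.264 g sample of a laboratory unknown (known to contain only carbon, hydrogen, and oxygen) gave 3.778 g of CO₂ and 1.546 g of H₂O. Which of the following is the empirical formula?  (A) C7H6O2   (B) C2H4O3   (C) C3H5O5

(B) C2H4O3

mol C = 3.778 g CO₂ ÷ 44.009 g/mol = 0.085846 mol
mol H = 2 × 1.546 g H₂O ÷ 18.015 g/mol = 0.17163 mol
mass O = 3.264 − (1.0311 + 0.17301) = 2.0599 g → mol O = 2.0599 ÷ 15.999 = 0.12875 mol
Divide by the smallest (0.085846 mol): C 1.000, H 1.999, O 1.500
Multiplying each by 2 gives whole numbers: C 2.00, H 4.00, O 3.00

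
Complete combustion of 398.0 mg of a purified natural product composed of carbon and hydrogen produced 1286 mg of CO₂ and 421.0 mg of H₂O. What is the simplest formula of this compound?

C5H8

mol C = 1.286 g CO₂ ÷ 44.009 g/mol = 0.029221 mol
mol H = 2 × 0.4210 g H₂O ÷ 18.015 g/mol = 0.046739 mol
Divide by the smallest (0.029221 mol): C 1.000, H 1.599
Multiplying each by 5 gives whole numbers: C 5.00, H 8.00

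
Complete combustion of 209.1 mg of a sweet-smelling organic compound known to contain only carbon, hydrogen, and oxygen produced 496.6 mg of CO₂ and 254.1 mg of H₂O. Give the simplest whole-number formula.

mol C = 0.4966 g CO₂ ÷ 44.009 g/mol = 0.011284 mol
mol H = 2 × 0.2541 g H₂O ÷ 18.015 g/mol = 0.028210 mol
mass O = 0.2091 − (0.13553 + 0.028436) = 0.045132 g → mol O = 0.045132 ÷ 15.999 = 0.0028209 mol
Divide by the smallest (0.0028209 mol): C 4.000, H 10.000, O 1.000

C4H10O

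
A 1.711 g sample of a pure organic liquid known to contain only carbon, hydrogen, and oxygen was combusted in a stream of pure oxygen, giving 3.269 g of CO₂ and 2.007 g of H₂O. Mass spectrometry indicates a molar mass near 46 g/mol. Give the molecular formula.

mol C = 3.269 g CO₂ ÷ 44.009 g/mol = 0.074280 mol
mol H = 2 × 2.007 g H₂O ÷ 18.015 g/mol = 0.22281 mol
mass O = 1.711 − (0.89218 + 0.22460) = 0.59422 g → mol O = 0.59422 ÷ 15.999 = 0.037141 mol
Divide by the smallest (0.037141 mol): C 2.000, H 5.999, O 1.000
Empirical formula: C2H6O
Empirical-formula mass = 46.07 g/mol; 46 ÷ 46.07 ≈ 1, so the molecular formula is C2H6O.

C2H6O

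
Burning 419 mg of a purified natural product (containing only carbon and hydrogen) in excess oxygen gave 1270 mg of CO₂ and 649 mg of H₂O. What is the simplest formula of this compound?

mol C = 1.27 g CO₂ ÷ 44.009 g/mol = 0.02886 mol
mol H = 2 × 0.649 g H₂O ÷ 18.015 g/mol = 0.07205 mol
Divide by the smallest (0.02886 mol): C 1.000, H 2.497
Multiplying each by 2 gives whole numbers: C 2.00, H 4.99

C2H5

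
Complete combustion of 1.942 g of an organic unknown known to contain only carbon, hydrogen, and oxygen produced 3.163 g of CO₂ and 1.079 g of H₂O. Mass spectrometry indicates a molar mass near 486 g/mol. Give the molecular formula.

mol C = 3.163 g CO₂ ÷ 44.009 g/mol = 0.071872 mol
mol H = 2 × 1.079 g H₂O ÷ 18.015 g/mol = 0.11979 mol
mass O = 1.942 − (0.86325 + 0.12075) = 0.95800 g → mol O = 0.95800 ÷ 15.999 = 0.059879 mol
Divide by the smallest (0.059879 mol): C 1.200, H 2.001, O 1.000
Multiplying each by 5 gives whole numbers: C 6.00, H 10.00, O 5.00
Empirical formula: C6H10O5
Empirical-formula mass = 162.14 g/mol; 486 ÷ 162.14 ≈ 3, so the molecular formula is C18H30O15.

C18H30O15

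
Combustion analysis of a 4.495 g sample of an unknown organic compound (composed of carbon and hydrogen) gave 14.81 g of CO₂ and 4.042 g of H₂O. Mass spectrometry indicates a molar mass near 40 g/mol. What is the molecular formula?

C3H4

mol C = 14.81 g CO₂ ÷ 44.009 g/mol = 0.33652 mol
mol H = 2 × 4.042 g H₂O ÷ 18.015 g/mol = 0.44874 mol
Divide by the smallest (0.33652 mol): C 1.000, H 1.333
Multiplying each by 3 gives whole numbers: C 3.00, H 4.00
Empirical formula: C3H4
Empirical-formula mass = 40.06 g/mol; 40 ÷ 40.06 ≈ 1, so the molecular formula is C3H4.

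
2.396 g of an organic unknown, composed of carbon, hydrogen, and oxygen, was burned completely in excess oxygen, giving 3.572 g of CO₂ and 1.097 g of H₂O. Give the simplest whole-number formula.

C2H3O2

mol C = 3.572 g CO₂ ÷ 44.009 g/mol = 0.081165 mol
mol H = 2 × 1.097 g H₂O ÷ 18.015 g/mol = 0.12179 mol
mass O = 2.396 − (0.97488 + 0.12276) = 1.2984 g → mol O = 1.2984 ÷ 15.999 = 0.081153 mol
Divide by the smallest (0.081153 mol): C 1.000, H 1.501, O 1.000
Multiplying each by 2 gives whole numbers: C 2.00, H 3.00, O 2.00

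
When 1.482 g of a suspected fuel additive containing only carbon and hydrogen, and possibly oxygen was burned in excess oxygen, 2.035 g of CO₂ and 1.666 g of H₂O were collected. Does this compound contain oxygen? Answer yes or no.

yes

mol C = 2.035 g CO₂ ÷ 44.009 g/mol = 0.046241 mol
mol H = 2 × 1.666 g H₂O ÷ 18.015 g/mol = 0.18496 mol
C and H account for only 0.74183 g of the 1.482 g sample; the remaining 0.74017 g must be oxygen.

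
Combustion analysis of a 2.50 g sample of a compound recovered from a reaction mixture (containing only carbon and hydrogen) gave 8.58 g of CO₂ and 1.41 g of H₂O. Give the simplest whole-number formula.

mol C = 8.58 g CO₂ ÷ 44.009 g/mol = 0.1950 mol
mol H = 2 × 1.41 g H₂O ÷ 18.015 g/mol = 0.1565 mol
Divide by the smallest (0.1565 mol): C 1.245, H 1.000
Multiplying each by 4 gives whole numbers: C 4.98, H 4.00

C5H4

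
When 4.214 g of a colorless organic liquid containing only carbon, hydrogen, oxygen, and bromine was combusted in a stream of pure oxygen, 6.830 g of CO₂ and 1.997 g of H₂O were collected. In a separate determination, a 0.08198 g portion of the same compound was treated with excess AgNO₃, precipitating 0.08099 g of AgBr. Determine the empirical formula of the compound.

C7H10BrO

mol C = 6.830 g CO₂ ÷ 44.009 g/mol = 0.15520 mol
mol H = 2 × 1.997 g H₂O ÷ 18.015 g/mol = 0.22170 mol
From the AgBr data: mol Br per gram of compound = (0.08099 ÷ 187.772) ÷ 0.08198 = 0.0052613 mol/g, so in the 4.214 g combustion sample mol Br = 0.022171 mol
mass O = 4.214 − (1.8641 + 0.22348 + 1.7716) = 0.35491 g → mol O = 0.35491 ÷ 15.999 = 0.022183 mol
Divide by the smallest (0.022171 mol): C 7.000, H 10.000, Br 1.000, O 1.001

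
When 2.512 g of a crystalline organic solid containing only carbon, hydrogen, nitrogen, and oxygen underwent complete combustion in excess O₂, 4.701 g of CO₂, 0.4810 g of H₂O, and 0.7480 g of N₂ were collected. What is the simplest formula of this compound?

mol C = 4.701 g CO₂ ÷ 44.009 g/mol = 0.10682 mol
mol H = 2 × 0.4810 g H₂O ÷ 18.015 g/mol = 0.053400 mol
mol N = 2 × 0.7480 g N₂ ÷ 28.014 g/mol = 0.053402 mol
mass O = 2.512 − (1.2830 + 0.053827 + 0.74800) = 0.42717 g → mol O = 0.42717 ÷ 15.999 = 0.026700 mol
Divide by the smallest (0.026700 mol): C 4.001, H 2.000, N 2.000, O 1.000

C4H2N2O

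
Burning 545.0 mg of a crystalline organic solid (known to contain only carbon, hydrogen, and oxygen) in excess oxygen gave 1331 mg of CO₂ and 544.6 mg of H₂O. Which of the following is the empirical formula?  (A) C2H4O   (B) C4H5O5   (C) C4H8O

mol C = 1.331 g CO₂ ÷ 44.009 g/mol = 0.030244 mol
mol H = 2 × 0.5446 g H₂O ÷ 18.015 g/mol = 0.060461 mol
mass O = 0.5450 − (0.36326 + 0.060944) = 0.12080 g → mol O = 0.12080 ÷ 15.999 = 0.0075503 mol
Divide by the smallest (0.0075503 mol): C 4.006, H 8.008, O 1.000

(C) C4H8O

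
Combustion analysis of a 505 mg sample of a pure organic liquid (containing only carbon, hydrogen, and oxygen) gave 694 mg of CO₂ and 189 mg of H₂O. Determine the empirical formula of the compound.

mol C = 0.694 g CO₂ ÷ 44.009 g/mol = 0.01577 mol
mol H = 2 × 0.189 g H₂O ÷ 18.015 g/mol = 0.02098 mol
mass O = 0.505 − (0.1894 + 0.02115) = 0.2944 g → mol O = 0.2944 ÷ 15.999 = 0.01840 mol
Divide by the smallest (0.01577 mol): C 1.000, H 1.331, O 1.167
Multiplying each by 6 gives whole numbers: C 6.00, H 7.98, O 7.00

C6H8O7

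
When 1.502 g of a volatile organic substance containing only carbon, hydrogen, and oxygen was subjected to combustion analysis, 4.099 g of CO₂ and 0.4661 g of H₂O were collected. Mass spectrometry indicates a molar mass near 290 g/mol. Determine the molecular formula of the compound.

mol C = 4.099 g CO₂ ÷ 44.009 g/mol = 0.093140 mol
mol H = 2 × 0.4661 g H₂O ÷ 18.015 g/mol = 0.051746 mol
mass O = 1.502 − (1.1187 + 0.052160) = 0.33114 g → mol O = 0.33114 ÷ 15.999 = 0.020697 mol
Divide by the smallest (0.020697 mol): C 4.500, H 2.500, O 1.000
Multiplying each by 2 gives whole numbers: C 9.00, H 5.00, O 2.00
Empirical formula: C9H5O2
Empirical-formula mass = 145.14 g/mol; 290 ÷ 145.14 ≈ 2, so the molecular formula is C18H10O4.

C18H10O4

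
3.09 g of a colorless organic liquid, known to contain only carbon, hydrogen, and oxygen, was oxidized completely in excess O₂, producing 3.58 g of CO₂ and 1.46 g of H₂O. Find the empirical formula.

C2H4O3

mol C = 3.58 g CO₂ ÷ 44.009 g/mol = 0.08135 mol
mol H = 2 × 1.46 g H₂O ÷ 18.015 g/mol = 0.1621 mol
mass O = 3.09 − (0.9771 + 0.1634) = 1.950 g → mol O = 1.950 ÷ 15.999 = 0.1219 mol
Divide by the smallest (0.08135 mol): C 1.000, H 1.993, O 1.498
Multiplying each by 2 gives whole numbers: C 2.00, H 3.99, O 3.00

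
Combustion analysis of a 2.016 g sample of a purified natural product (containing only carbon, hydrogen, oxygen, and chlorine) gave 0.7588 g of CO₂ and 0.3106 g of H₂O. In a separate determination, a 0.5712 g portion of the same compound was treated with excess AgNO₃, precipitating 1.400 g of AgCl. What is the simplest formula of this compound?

mol C = 0.7588 g CO₂ ÷ 44.009 g/mol = 0.017242 mol
mol H = 2 × 0.3106 g H₂O ÷ 18.015 g/mol = 0.034482 mol
From the AgCl data: mol Cl per gram of compound = (1.400 ÷ 143.318) ÷ 0.5712 = 0.017102 mol/g, so in the 2.016 g combustion sample mol Cl = 0.034477 mol
mass O = 2.016 − (0.20709 + 0.034758 + 1.2222) = 0.55194 g → mol O = 0.55194 ÷ 15.999 = 0.034498 mol
Divide by the smallest (0.017242 mol): C 1.000, H 2.000, Cl 2.000, O 2.001

CH2Cl2O2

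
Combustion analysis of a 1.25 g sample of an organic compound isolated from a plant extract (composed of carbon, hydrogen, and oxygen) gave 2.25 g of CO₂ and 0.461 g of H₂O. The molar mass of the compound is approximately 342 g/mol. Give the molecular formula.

mol C = 2.25 g CO₂ ÷ 44.009 g/mol = 0.05113 mol
mol H = 2 × 0.461 g H₂O ÷ 18.015 g/mol = 0.05118 mol
mass O = 1.25 − (0.6141 + 0.05159) = 0.5843 g → mol O = 0.5843 ÷ 15.999 = 0.03652 mol
Divide by the smallest (0.03652 mol): C 1.400, H 1.401, O 1.000
Multiplying each by 5 gives whole numbers: C 7.00, H 7.01, O 5.00
Empirical formula: C7H7O5
Empirical-formula mass = 171.13 g/mol; 342 ÷ 171.13 ≈ 2, so the molecular formula is C14H14O10.

C14H14O10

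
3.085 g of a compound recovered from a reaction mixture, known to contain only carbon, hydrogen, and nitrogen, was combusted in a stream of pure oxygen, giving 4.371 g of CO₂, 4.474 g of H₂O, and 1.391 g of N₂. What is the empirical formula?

mol C = 4.371 g CO₂ ÷ 44.009 g/mol = 0.099321 mol
mol H = 2 × 4.474 g H₂O ÷ 18.015 g/mol = 0.49670 mol
mol N = 2 × 1.391 g N₂ ÷ 28.014 g/mol = 0.099307 mol
Divide by the smallest (0.099307 mol): C 1.000, H 5.002, N 1.000

CH5N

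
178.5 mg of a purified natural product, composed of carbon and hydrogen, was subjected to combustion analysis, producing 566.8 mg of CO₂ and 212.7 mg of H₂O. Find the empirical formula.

C6H11

mol C = 0.5668 g CO₂ ÷ 44.009 g/mol = 0.012879 mol
mol H = 2 × 0.2127 g H₂O ÷ 18.015 g/mol = 0.023614 mol
Divide by the smallest (0.012879 mol): C 1.000, H 1.833
Multiplying each by 6 gives whole numbers: C 6.00, H 11.00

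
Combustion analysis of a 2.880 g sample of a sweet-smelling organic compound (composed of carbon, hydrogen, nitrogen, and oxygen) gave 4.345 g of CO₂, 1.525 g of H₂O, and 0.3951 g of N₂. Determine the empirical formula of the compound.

mol C = 4.345 g CO₂ ÷ 44.009 g/mol = 0.098730 mol
mol H = 2 × 1.525 g H₂O ÷ 18.015 g/mol = 0.16930 mol
mol N = 2 × 0.3951 g N₂ ÷ 28.014 g/mol = 0.028207 mol
mass O = 2.880 − (1.1858 + 0.17066 + 0.39510) = 1.1284 g → mol O = 1.1284 ÷ 15.999 = 0.070529 mol
Divide by the smallest (0.028207 mol): C 3.500, H 6.002, N 1.000, O 2.500
Multiplying each by 2 gives whole numbers: C 7.00, H 12.00, N 2.00, O 5.00

C7H12N2O5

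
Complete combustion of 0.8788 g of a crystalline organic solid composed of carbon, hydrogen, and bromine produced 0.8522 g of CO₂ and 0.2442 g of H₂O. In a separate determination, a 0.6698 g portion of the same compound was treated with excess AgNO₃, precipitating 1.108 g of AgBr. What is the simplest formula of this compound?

C5H7Br2

mol C = 0.8522 g CO₂ ÷ 44.009 g/mol = 0.019364 mol
mol H = 2 × 0.2442 g H₂O ÷ 18.015 g/mol = 0.027111 mol
From the AgBr data: mol Br per gram of compound = (1.108 ÷ 187.772) ÷ 0.6698 = 0.0088098 mol/g, so in the 0.8788 g combustion sample mol Br = 0.0077420 mol
Divide by the smallest (0.0077420 mol): C 2.501, H 3.502, Br 1.000
Multiplying each by 2 gives whole numbers: C 5.00, H 7.00, Br 2.00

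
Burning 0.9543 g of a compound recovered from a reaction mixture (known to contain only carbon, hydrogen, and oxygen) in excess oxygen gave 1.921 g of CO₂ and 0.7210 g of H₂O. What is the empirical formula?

mol C = 1.921 g CO₂ ÷ 44.009 g/mol = 0.043650 mol
mol H = 2 × 0.7210 g H₂O ÷ 18.015 g/mol = 0.080044 mol
mass O = 0.9543 − (0.52428 + 0.080685) = 0.34933 g → mol O = 0.34933 ÷ 15.999 = 0.021835 mol
Divide by the smallest (0.021835 mol): C 1.999, H 3.666, O 1.000
Multiplying each by 3 gives whole numbers: C 6.00, H 11.00, O 3.00

C6H11O3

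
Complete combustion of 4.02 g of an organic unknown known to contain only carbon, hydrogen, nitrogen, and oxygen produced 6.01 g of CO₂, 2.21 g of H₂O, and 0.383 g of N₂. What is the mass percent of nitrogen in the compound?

mol C = 6.01 g CO₂ ÷ 44.009 g/mol = 0.1366 mol
mol H = 2 × 2.21 g H₂O ÷ 18.015 g/mol = 0.2454 mol
mol N = 2 × 0.383 g N₂ ÷ 28.014 g/mol = 0.02734 mol
mass O = 4.02 − (1.640 + 0.2473 + 0.3830) = 1.749 g → mol O = 1.749 ÷ 15.999 = 0.1093 mol
mass % N = 0.3830 g ÷ 4.02 g × 100%

9.5%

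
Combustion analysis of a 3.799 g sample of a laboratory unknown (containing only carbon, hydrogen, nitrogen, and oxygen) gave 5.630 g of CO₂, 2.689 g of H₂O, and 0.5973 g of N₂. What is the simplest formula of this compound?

C3H7NO2

mol C = 5.630 g CO₂ ÷ 44.009 g/mol = 0.12793 mol
mol H = 2 × 2.689 g H₂O ÷ 18.015 g/mol = 0.29853 mol
mol N = 2 × 0.5973 g N₂ ÷ 28.014 g/mol = 0.042643 mol
mass O = 3.799 − (1.5365 + 0.30092 + 0.59730) = 1.3642 g → mol O = 1.3642 ÷ 15.999 = 0.085270 mol
Divide by the smallest (0.042643 mol): C 3.000, H 7.001, N 1.000, O 2.000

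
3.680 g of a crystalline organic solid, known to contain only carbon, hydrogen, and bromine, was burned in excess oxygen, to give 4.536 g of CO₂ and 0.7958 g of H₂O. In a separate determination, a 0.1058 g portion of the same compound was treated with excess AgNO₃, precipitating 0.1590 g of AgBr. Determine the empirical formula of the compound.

C7H6Br2

mol C = 4.536 g CO₂ ÷ 44.009 g/mol = 0.10307 mol
mol H = 2 × 0.7958 g H₂O ÷ 18.015 g/mol = 0.088349 mol
From the AgBr data: mol Br per gram of compound = (0.1590 ÷ 187.772) ÷ 0.1058 = 0.0080035 mol/g, so in the 3.680 g combustion sample mol Br = 0.029453 mol
Divide by the smallest (0.029453 mol): C 3.499, H 3.000, Br 1.000
Multiplying each by 2 gives whole numbers: C 7.00, H 6.00, Br 2.00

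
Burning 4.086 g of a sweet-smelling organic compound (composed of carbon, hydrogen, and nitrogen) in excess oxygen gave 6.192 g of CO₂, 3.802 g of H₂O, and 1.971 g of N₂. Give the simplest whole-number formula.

mol C = 6.192 g CO₂ ÷ 44.009 g/mol = 0.14070 mol
mol H = 2 × 3.802 g H₂O ÷ 18.015 g/mol = 0.42209 mol
mol N = 2 × 1.971 g N₂ ÷ 28.014 g/mol = 0.14072 mol
Divide by the smallest (0.14070 mol): C 1.000, H 3.000, N 1.000

CH3N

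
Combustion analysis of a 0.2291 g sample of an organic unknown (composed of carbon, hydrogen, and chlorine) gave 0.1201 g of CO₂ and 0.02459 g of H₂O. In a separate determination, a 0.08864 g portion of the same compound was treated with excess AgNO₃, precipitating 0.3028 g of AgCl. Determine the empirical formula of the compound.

mol C = 0.1201 g CO₂ ÷ 44.009 g/mol = 0.0027290 mol
mol H = 2 × 0.02459 g H₂O ÷ 18.015 g/mol = 0.0027299 mol
From the AgCl data: mol Cl per gram of compound = (0.3028 ÷ 143.318) ÷ 0.08864 = 0.023836 mol/g, so in the 0.2291 g combustion sample mol Cl = 0.0054607 mol
Divide by the smallest (0.0027290 mol): C 1.000, H 1.000, Cl 2.001

CHCl2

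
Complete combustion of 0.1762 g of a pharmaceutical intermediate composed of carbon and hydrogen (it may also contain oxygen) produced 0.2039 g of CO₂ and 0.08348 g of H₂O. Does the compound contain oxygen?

mol C = 0.2039 g CO₂ ÷ 44.009 g/mol = 0.0046331 mol
mol H = 2 × 0.08348 g H₂O ÷ 18.015 g/mol = 0.0092678 mol
C and H account for only 0.064991 g of the 0.1762 g sample; the remaining 0.11121 g must be oxygen.

yes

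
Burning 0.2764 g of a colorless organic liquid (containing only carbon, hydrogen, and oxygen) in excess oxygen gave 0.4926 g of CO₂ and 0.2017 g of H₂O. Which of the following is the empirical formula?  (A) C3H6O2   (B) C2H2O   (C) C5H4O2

(A) C3H6O2

mol C = 0.4926 g CO₂ ÷ 44.009 g/mol = 0.011193 mol
mol H = 2 × 0.2017 g H₂O ÷ 18.015 g/mol = 0.022392 mol
mass O = 0.2764 − (0.13444 + 0.022572) = 0.11939 g → mol O = 0.11939 ÷ 15.999 = 0.0074622 mol
Divide by the smallest (0.0074622 mol): C 1.500, H 3.001, O 1.000
Multiplying each by 2 gives whole numbers: C 3.00, H 6.00, O 2.00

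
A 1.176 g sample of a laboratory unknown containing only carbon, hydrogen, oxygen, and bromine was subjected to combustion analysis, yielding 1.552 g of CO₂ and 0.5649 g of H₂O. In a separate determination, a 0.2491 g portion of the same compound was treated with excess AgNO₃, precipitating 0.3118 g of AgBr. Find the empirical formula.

C9H16Br2O

mol C = 1.552 g CO₂ ÷ 44.009 g/mol = 0.035266 mol
mol H = 2 × 0.5649 g H₂O ÷ 18.015 g/mol = 0.062714 mol
From the AgBr data: mol Br per gram of compound = (0.3118 ÷ 187.772) ÷ 0.2491 = 0.0066661 mol/g, so in the 1.176 g combustion sample mol Br = 0.0078393 mol
mass O = 1.176 − (0.42357 + 0.063216 + 0.62639) = 0.062816 g → mol O = 0.062816 ÷ 15.999 = 0.0039263 mol
Divide by the smallest (0.0039263 mol): C 8.982, H 15.973, Br 1.997, O 1.000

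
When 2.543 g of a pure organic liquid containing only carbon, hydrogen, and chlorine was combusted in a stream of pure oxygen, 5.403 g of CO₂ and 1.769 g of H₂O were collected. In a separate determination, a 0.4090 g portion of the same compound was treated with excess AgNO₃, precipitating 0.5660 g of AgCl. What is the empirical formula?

mol C = 5.403 g CO₂ ÷ 44.009 g/mol = 0.12277 mol
mol H = 2 × 1.769 g H₂O ÷ 18.015 g/mol = 0.19639 mol
From the AgCl data: mol Cl per gram of compound = (0.5660 ÷ 143.318) ÷ 0.4090 = 0.0096559 mol/g, so in the 2.543 g combustion sample mol Cl = 0.024555 mol
Divide by the smallest (0.024555 mol): C 5.000, H 7.998, Cl 1.000

C5H8Cl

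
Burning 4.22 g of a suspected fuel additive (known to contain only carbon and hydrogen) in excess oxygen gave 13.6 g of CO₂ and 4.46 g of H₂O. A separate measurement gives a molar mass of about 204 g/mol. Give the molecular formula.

C15H24

mol C = 13.6 g CO₂ ÷ 44.009 g/mol = 0.3090 mol
mol H = 2 × 4.46 g H₂O ÷ 18.015 g/mol = 0.4951 mol
Divide by the smallest (0.3090 mol): C 1.000, H 1.602
Multiplying each by 5 gives whole numbers: C 5.00, H 8.01
Empirical formula: C5H8
Empirical-formula mass = 68.12 g/mol; 204 ÷ 68.12 ≈ 3, so the molecular formula is C15H24.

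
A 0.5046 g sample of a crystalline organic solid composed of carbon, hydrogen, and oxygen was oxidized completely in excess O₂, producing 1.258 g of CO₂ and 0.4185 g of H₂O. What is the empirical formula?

C8H13O2

mol C = 1.258 g CO₂ ÷ 44.009 g/mol = 0.028585 mol
mol H = 2 × 0.4185 g H₂O ÷ 18.015 g/mol = 0.046461 mol
mass O = 0.5046 − (0.34334 + 0.046833) = 0.11443 g → mol O = 0.11443 ÷ 15.999 = 0.0071524 mol
Divide by the smallest (0.0071524 mol): C 3.997, H 6.496, O 1.000
Multiplying each by 2 gives whole numbers: C 7.99, H 12.99, O 2.00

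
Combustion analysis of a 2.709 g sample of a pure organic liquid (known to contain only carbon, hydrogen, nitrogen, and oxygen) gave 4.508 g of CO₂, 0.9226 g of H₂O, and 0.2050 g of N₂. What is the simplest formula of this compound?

C7H7NO5

mol C = 4.508 g CO₂ ÷ 44.009 g/mol = 0.10243 mol
mol H = 2 × 0.9226 g H₂O ÷ 18.015 g/mol = 0.10243 mol
mol N = 2 × 0.2050 g N₂ ÷ 28.014 g/mol = 0.014636 mol
mass O = 2.709 − (1.2303 + 0.10325 + 0.20500) = 1.1704 g → mol O = 1.1704 ÷ 15.999 = 0.073156 mol
Divide by the smallest (0.014636 mol): C 6.999, H 6.998, N 1.000, O 4.999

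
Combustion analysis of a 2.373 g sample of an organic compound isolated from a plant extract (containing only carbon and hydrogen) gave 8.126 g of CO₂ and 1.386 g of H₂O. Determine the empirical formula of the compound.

mol C = 8.126 g CO₂ ÷ 44.009 g/mol = 0.18464 mol
mol H = 2 × 1.386 g H₂O ÷ 18.015 g/mol = 0.15387 mol
Divide by the smallest (0.15387 mol): C 1.200, H 1.000
Multiplying each by 5 gives whole numbers: C 6.00, H 5.00

C6H5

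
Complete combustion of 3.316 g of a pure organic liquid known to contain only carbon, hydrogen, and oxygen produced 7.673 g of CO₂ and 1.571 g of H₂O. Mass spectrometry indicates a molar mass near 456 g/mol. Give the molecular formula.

C24H24O9

mol C = 7.673 g CO₂ ÷ 44.009 g/mol = 0.17435 mol
mol H = 2 × 1.571 g H₂O ÷ 18.015 g/mol = 0.17441 mol
mass O = 3.316 − (2.0941 + 0.17581) = 1.0461 g → mol O = 1.0461 ÷ 15.999 = 0.065383 mol
Divide by the smallest (0.065383 mol): C 2.667, H 2.668, O 1.000
Multiplying each by 3 gives whole numbers: C 8.00, H 8.00, O 3.00
Empirical formula: C8H8O3
Empirical-formula mass = 152.15 g/mol; 456 ÷ 152.15 ≈ 3, so the molecular formula is C24H24O9.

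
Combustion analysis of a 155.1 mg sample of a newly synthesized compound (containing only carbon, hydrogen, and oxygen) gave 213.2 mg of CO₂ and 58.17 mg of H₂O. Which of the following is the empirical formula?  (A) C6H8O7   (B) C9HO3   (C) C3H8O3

(A) C6H8O7

mol C = 0.2132 g CO₂ ÷ 44.009 g/mol = 0.0048445 mol
mol H = 2 × 0.05817 g H₂O ÷ 18.015 g/mol = 0.0064580 mol
mass O = 0.1551 − (0.058187 + 0.0065096) = 0.090404 g → mol O = 0.090404 ÷ 15.999 = 0.0056506 mol
Divide by the smallest (0.0048445 mol): C 1.000, H 1.333, O 1.166
Multiplying each by 6 gives whole numbers: C 6.00, H 8.00, O 7.00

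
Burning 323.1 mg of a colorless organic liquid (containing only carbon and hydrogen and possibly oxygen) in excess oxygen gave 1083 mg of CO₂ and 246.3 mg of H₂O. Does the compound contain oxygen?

no

mol C = 1.083 g CO₂ ÷ 44.009 g/mol = 0.024609 mol
mol H = 2 × 0.2463 g H₂O ÷ 18.015 g/mol = 0.027344 mol
C and H together account for 0.32314 g — essentially the entire 0.3231 g sample — so the compound contains no oxygen.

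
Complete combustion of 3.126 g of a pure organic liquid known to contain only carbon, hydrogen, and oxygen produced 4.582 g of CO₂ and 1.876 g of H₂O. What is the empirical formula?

mol C = 4.582 g CO₂ ÷ 44.009 g/mol = 0.10412 mol
mol H = 2 × 1.876 g H₂O ÷ 18.015 g/mol = 0.20827 mol
mass O = 3.126 − (1.2505 + 0.20994) = 1.6655 g → mol O = 1.6655 ÷ 15.999 = 0.10410 mol
Divide by the smallest (0.10410 mol): C 1.000, H 2.001, O 1.000

CH2O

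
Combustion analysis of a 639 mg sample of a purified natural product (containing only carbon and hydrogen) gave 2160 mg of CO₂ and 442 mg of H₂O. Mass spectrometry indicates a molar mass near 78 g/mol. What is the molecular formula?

mol C = 2.16 g CO₂ ÷ 44.009 g/mol = 0.04908 mol
mol H = 2 × 0.442 g H₂O ÷ 18.015 g/mol = 0.04907 mol
Divide by the smallest (0.04907 mol): C 1.000, H 1.000
Empirical formula: CH
Empirical-formula mass = 13.02 g/mol; 78 ÷ 13.02 ≈ 6, so the molecular formula is C6H6.

C6H6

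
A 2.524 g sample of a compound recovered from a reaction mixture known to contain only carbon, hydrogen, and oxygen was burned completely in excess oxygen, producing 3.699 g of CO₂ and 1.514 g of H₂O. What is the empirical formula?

CH2O

mol C = 3.699 g CO₂ ÷ 44.009 g/mol = 0.084051 mol
mol H = 2 × 1.514 g H₂O ÷ 18.015 g/mol = 0.16808 mol
mass O = 2.524 − (1.0095 + 0.16943) = 1.3450 g → mol O = 1.3450 ÷ 15.999 = 0.084070 mol
Divide by the smallest (0.084051 mol): C 1.000, H 2.000, O 1.000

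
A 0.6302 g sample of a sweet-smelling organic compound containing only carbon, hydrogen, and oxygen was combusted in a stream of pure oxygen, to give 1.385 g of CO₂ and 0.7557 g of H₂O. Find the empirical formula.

mol C = 1.385 g CO₂ ÷ 44.009 g/mol = 0.031471 mol
mol H = 2 × 0.7557 g H₂O ÷ 18.015 g/mol = 0.083897 mol
mass O = 0.6302 − (0.37800 + 0.084568) = 0.16764 g → mol O = 0.16764 ÷ 15.999 = 0.010478 mol
Divide by the smallest (0.010478 mol): C 3.004, H 8.007, O 1.000

C3H8O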